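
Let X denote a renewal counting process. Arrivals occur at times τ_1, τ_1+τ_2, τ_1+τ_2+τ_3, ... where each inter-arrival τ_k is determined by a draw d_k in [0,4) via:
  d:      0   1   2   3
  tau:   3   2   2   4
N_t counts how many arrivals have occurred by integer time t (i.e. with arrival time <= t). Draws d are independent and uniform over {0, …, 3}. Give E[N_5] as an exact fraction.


Inter-arrival values over d=0..3: [3, 2, 2, 4]
Each d has probability 1/4, so the pmf of τ is: f(2) = 1/2, f(3) = 1/4, f(4) = 1/4
Renewal equation for m(n) = E[N_n]: condition on τ_1 = k (if k <= n, one arrival plus a fresh copy on the remaining n−k steps): m(n) = F(n) + Σ_{k<=n} f(k)·m(n−k), where F(n) = P(τ <= n) and m(0) = 0
m(1) = F(1) = 0
m(2) = F(2) = 1/2
m(3) = F(3) = 3/4
m(4) = F(4) + f(2)·m(2) = 1 + 1/2·1/2 = 5/4
m(5) = F(5) + f(2)·m(3) + f(3)·m(2) = 1 + 1/2·3/4 + 1/4·1/2 = 3/2
E[N_5] = m(5) = 3/2

3/2


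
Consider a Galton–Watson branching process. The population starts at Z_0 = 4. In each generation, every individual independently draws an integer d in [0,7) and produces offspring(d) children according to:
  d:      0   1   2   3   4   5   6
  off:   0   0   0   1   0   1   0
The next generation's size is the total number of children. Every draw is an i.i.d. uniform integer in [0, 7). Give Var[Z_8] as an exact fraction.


Outcome values over d=0..6: [0, 0, 0, 1, 0, 1, 0]
Σy = 2, Σy² = 2, M = 7
μ = 2/7 = 2/7,  σ² = 2/7 − (2/7)² = 10/49
V_0 = 0, E_0 = 4
V_1 = 10/49·E_0 + (2/7)²·V_0 = 40/49;  E_1 = 8/7
V_2 = 10/49·E_1 + (2/7)²·V_1 = 720/2401;  E_2 = 16/49
V_3 = 10/49·E_2 + (2/7)²·V_2 = 10720/117649;  E_3 = 32/343
V_4 = 10/49·E_3 + (2/7)²·V_3 = 152640/5764801;  E_4 = 64/2401
V_5 = 10/49·E_4 + (2/7)²·V_4 = 2147200/282475249;  E_5 = 128/16807
V_6 = 10/49·E_5 + (2/7)²·V_5 = 30101760/13841287201;  E_6 = 256/117649
V_7 = 10/49·E_6 + (2/7)²·V_6 = 421588480/678223072849;  E_7 = 512/823543
V_8 = 10/49·E_7 + (2/7)²·V_7 = 5902894080/33232930569601;  E_8 = 1024/5764801

5902894080/33232930569601


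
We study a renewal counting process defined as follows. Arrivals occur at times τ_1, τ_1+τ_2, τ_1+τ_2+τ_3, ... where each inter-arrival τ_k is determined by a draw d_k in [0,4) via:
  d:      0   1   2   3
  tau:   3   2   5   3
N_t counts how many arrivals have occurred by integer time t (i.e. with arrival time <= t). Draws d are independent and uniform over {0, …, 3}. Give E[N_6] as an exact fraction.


Inter-arrival values over d=0..3: [3, 2, 5, 3]
Each d has probability 1/4, so the pmf of τ is: f(2) = 1/4, f(3) = 1/2, f(5) = 1/4
Renewal equation for m(n) = E[N_n]: condition on τ_1 = k (if k <= n, one arrival plus a fresh copy on the remaining n−k steps): m(n) = F(n) + Σ_{k<=n} f(k)·m(n−k), where F(n) = P(τ <= n) and m(0) = 0
m(1) = F(1) = 0
m(2) = F(2) = 1/4
m(3) = F(3) = 3/4
m(4) = F(4) + f(2)·m(2) = 3/4 + 1/4·1/4 = 13/16
m(5) = F(5) + f(2)·m(3) + f(3)·m(2) = 1 + 1/4·3/4 + 1/2·1/4 = 21/16
m(6) = F(6) + f(2)·m(4) + f(3)·m(3) = 1 + 1/4·13/16 + 1/2·3/4 = 101/64
E[N_6] = m(6) = 101/64

101/64


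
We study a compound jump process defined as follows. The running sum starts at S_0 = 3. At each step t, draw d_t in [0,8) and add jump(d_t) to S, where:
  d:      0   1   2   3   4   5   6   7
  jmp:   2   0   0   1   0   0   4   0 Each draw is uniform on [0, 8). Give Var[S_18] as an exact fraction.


Outcome values over d=0..7: [2, 0, 0, 1, 0, 0, 4, 0]
Σy = 7, Σy² = 21, M = 8
μ = 7/8 = 7/8,  σ² = 21/8 − (7/8)² = 119/64
Independent increments: Var[S_18] = 18·σ² = 18·(119/64) = 1071/32

1071/32


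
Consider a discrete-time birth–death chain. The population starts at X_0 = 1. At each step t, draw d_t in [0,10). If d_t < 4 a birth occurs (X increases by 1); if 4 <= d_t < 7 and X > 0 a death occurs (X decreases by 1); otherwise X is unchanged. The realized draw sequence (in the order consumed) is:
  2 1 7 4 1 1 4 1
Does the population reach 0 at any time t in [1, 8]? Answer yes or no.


no

t=0: X=1, d=2 → birth, X_1=2
t=1: X=2, d=1 → birth, X_2=3
t=2: X=3, d=7 → hold, X_3=3
t=3: X=3, d=4 → death, X_4=2
t=4: X=2, d=1 → birth, X_5=3
t=5: X=3, d=1 → birth, X_6=4
t=6: X=4, d=4 → death, X_7=3
t=7: X=3, d=1 → birth, X_8=4


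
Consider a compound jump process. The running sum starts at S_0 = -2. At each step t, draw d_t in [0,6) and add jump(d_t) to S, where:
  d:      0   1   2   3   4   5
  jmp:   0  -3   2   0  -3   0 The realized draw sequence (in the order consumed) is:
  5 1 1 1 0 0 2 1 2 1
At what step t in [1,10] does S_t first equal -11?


4

t=0: S=-2, d=5, jump=0, S_1=-2
t=1: S=-2, d=1, jump=-3, S_2=-5
t=2: S=-5, d=1, jump=-3, S_3=-8
t=3: S=-8, d=1, jump=-3, S_4=-11
t=4: S=-11, d=0, jump=0, S_5=-11
t=5: S=-11, d=0, jump=0, S_6=-11
t=6: S=-11, d=2, jump=2, S_7=-9
t=7: S=-9, d=1, jump=-3, S_8=-12
t=8: S=-12, d=2, jump=2, S_9=-10
t=9: S=-10, d=1, jump=-3, S_10=-13


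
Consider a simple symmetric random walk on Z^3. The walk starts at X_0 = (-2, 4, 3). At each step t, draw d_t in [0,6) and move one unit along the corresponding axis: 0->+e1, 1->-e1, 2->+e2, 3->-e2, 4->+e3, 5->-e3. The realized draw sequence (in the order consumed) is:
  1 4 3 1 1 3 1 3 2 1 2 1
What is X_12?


(-8, 3, 4)

t=0: X=(-2, 4, 3), d=1 → -e1, X_1=(-3, 4, 3)
t=1: X=(-3, 4, 3), d=4 → +e3, X_2=(-3, 4, 4)
t=2: X=(-3, 4, 4), d=3 → -e2, X_3=(-3, 3, 4)
t=3: X=(-3, 3, 4), d=1 → -e1, X_4=(-4, 3, 4)
t=4: X=(-4, 3, 4), d=1 → -e1, X_5=(-5, 3, 4)
t=5: X=(-5, 3, 4), d=3 → -e2, X_6=(-5, 2, 4)
t=6: X=(-5, 2, 4), d=1 → -e1, X_7=(-6, 2, 4)
t=7: X=(-6, 2, 4), d=3 → -e2, X_8=(-6, 1, 4)
t=8: X=(-6, 1, 4), d=2 → +e2, X_9=(-6, 2, 4)
t=9: X=(-6, 2, 4), d=1 → -e1, X_10=(-7, 2, 4)
t=10: X=(-7, 2, 4), d=2 → +e2, X_11=(-7, 3, 4)
t=11: X=(-7, 3, 4), d=1 → -e1, X_12=(-8, 3, 4)


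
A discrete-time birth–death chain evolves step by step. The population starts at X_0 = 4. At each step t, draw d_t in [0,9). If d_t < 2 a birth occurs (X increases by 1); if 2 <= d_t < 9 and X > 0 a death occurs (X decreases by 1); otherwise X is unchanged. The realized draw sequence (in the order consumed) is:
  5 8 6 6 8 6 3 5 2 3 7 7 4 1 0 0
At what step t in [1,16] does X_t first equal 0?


4

t=0: X=4, d=5 → death, X_1=3
t=1: X=3, d=8 → death, X_2=2
t=2: X=2, d=6 → death, X_3=1
t=3: X=1, d=6 → death, X_4=0
t=4: X=0, d=8 → hold, X_5=0
t=5: X=0, d=6 → hold, X_6=0
t=6: X=0, d=3 → hold, X_7=0
t=7: X=0, d=5 → hold, X_8=0
t=8: X=0, d=2 → hold, X_9=0
t=9: X=0, d=3 → hold, X_10=0
t=10: X=0, d=7 → hold, X_11=0
t=11: X=0, d=7 → hold, X_12=0
t=12: X=0, d=4 → hold, X_13=0
t=13: X=0, d=1 → birth, X_14=1
t=14: X=1, d=0 → birth, X_15=2
t=15: X=2, d=0 → birth, X_16=3


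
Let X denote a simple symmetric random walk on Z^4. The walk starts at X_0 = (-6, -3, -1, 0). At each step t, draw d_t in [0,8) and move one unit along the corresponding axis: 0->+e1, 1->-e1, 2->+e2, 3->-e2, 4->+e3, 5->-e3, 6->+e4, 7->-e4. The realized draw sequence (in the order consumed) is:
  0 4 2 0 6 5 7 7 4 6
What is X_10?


(-4, -2, 0, 0)

t=0: X=(-6, -3, -1, 0), d=0 → +e1, X_1=(-5, -3, -1, 0)
t=1: X=(-5, -3, -1, 0), d=4 → +e3, X_2=(-5, -3, 0, 0)
t=2: X=(-5, -3, 0, 0), d=2 → +e2, X_3=(-5, -2, 0, 0)
t=3: X=(-5, -2, 0, 0), d=0 → +e1, X_4=(-4, -2, 0, 0)
t=4: X=(-4, -2, 0, 0), d=6 → +e4, X_5=(-4, -2, 0, 1)
t=5: X=(-4, -2, 0, 1), d=5 → -e3, X_6=(-4, -2, -1, 1)
t=6: X=(-4, -2, -1, 1), d=7 → -e4, X_7=(-4, -2, -1, 0)
t=7: X=(-4, -2, -1, 0), d=7 → -e4, X_8=(-4, -2, -1, -1)
t=8: X=(-4, -2, -1, -1), d=4 → +e3, X_9=(-4, -2, 0, -1)
t=9: X=(-4, -2, 0, -1), d=6 → +e4, X_10=(-4, -2, 0, 0)


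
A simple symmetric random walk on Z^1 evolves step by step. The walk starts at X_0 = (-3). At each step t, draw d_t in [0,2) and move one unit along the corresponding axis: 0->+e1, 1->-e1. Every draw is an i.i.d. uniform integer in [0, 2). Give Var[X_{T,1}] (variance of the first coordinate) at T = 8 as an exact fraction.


Outcome values over d=0..1: [1, -1]
Σy = 0, Σy² = 2, M = 2
μ = 0/2 = 0,  σ² = 2/2 − (0)² = 1
Independent increments: Var[X_8] = 8·σ² = 8·(1) = 8

8


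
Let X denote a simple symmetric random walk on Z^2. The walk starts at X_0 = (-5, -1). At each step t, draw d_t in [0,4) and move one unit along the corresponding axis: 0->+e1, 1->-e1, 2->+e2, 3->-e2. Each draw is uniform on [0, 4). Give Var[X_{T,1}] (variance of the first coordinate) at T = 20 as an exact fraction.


Outcome values over d=0..3: [1, -1, 0, 0]
Σy = 0, Σy² = 2, M = 4
μ = 0/4 = 0,  σ² = 2/4 − (0)² = 1/2
Independent increments: Var[X_20] = 20·σ² = 20·(1/2) = 10

10


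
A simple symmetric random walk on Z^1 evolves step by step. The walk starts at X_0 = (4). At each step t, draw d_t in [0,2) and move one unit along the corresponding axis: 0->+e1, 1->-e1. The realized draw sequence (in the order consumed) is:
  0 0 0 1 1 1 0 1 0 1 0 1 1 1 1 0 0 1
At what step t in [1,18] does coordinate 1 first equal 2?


t=0: X=(4), d=0 → +e1, X_1=(5)
t=1: X=(5), d=0 → +e1, X_2=(6)
t=2: X=(6), d=0 → +e1, X_3=(7)
t=3: X=(7), d=1 → -e1, X_4=(6)
t=4: X=(6), d=1 → -e1, X_5=(5)
t=5: X=(5), d=1 → -e1, X_6=(4)
t=6: X=(4), d=0 → +e1, X_7=(5)
t=7: X=(5), d=1 → -e1, X_8=(4)
t=8: X=(4), d=0 → +e1, X_9=(5)
t=9: X=(5), d=1 → -e1, X_10=(4)
t=10: X=(4), d=0 → +e1, X_11=(5)
t=11: X=(5), d=1 → -e1, X_12=(4)
t=12: X=(4), d=1 → -e1, X_13=(3)
t=13: X=(3), d=1 → -e1, X_14=(2)
t=14: X=(2), d=1 → -e1, X_15=(1)
t=15: X=(1), d=0 → +e1, X_16=(2)
t=16: X=(2), d=0 → +e1, X_17=(3)
t=17: X=(3), d=1 → -e1, X_18=(2)

14


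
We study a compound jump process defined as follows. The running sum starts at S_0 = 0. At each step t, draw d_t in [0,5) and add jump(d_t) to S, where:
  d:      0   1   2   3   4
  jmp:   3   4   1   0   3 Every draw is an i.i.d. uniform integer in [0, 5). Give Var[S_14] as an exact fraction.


Outcome values over d=0..4: [3, 4, 1, 0, 3]
Σy = 11, Σy² = 35, M = 5
μ = 11/5 = 11/5,  σ² = 35/5 − (11/5)² = 54/25
Independent increments: Var[S_14] = 14·σ² = 14·(54/25) = 756/25

756/25


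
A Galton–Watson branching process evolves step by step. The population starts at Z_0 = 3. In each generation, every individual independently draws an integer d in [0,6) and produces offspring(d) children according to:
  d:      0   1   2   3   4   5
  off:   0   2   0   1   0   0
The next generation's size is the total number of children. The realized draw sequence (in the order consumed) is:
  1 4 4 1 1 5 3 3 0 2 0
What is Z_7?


gen 0: Z_0=3, draws=[1, 4, 4], offspring=[2, 0, 0], Z_1=2
gen 1: Z_1=2, draws=[1, 1], offspring=[2, 2], Z_2=4
gen 2: Z_2=4, draws=[5, 3, 3, 0], offspring=[0, 1, 1, 0], Z_3=2
gen 3: Z_3=2, draws=[2, 0], offspring=[0, 0], Z_4=0
gen 4: Z_4=0, draws=[], offspring=[], Z_5=0
gen 5: Z_5=0, draws=[], offspring=[], Z_6=0
gen 6: Z_6=0, draws=[], offspring=[], Z_7=0

0


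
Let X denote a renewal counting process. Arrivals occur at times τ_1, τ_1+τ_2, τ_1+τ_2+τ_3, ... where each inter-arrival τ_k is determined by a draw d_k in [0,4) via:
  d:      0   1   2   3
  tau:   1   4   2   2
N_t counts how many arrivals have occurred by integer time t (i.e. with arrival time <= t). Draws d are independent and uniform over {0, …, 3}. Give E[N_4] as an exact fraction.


Inter-arrival values over d=0..3: [1, 4, 2, 2]
Each d has probability 1/4, so the pmf of τ is: f(1) = 1/4, f(2) = 1/2, f(4) = 1/4
Renewal equation for m(n) = E[N_n]: condition on τ_1 = k (if k <= n, one arrival plus a fresh copy on the remaining n−k steps): m(n) = F(n) + Σ_{k<=n} f(k)·m(n−k), where F(n) = P(τ <= n) and m(0) = 0
m(1) = F(1) = 1/4
m(2) = F(2) + f(1)·m(1) = 3/4 + 1/4·1/4 = 13/16
m(3) = F(3) + f(1)·m(2) + f(2)·m(1) = 3/4 + 1/4·13/16 + 1/2·1/4 = 69/64
m(4) = F(4) + f(1)·m(3) + f(2)·m(2) = 1 + 1/4·69/64 + 1/2·13/16 = 429/256
E[N_4] = m(4) = 429/256

429/256


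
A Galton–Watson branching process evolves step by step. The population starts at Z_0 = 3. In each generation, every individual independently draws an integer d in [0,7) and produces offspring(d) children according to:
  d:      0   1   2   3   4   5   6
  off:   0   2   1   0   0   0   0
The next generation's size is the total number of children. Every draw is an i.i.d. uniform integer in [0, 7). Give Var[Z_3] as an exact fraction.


Outcome values over d=0..6: [0, 2, 1, 0, 0, 0, 0]
Σy = 3, Σy² = 5, M = 7
μ = 3/7 = 3/7,  σ² = 5/7 − (3/7)² = 26/49
V_0 = 0, E_0 = 3
V_1 = 26/49·E_0 + (3/7)²·V_0 = 78/49;  E_1 = 9/7
V_2 = 26/49·E_1 + (3/7)²·V_1 = 2340/2401;  E_2 = 27/49
V_3 = 26/49·E_2 + (3/7)²·V_2 = 55458/117649;  E_3 = 81/343

55458/117649


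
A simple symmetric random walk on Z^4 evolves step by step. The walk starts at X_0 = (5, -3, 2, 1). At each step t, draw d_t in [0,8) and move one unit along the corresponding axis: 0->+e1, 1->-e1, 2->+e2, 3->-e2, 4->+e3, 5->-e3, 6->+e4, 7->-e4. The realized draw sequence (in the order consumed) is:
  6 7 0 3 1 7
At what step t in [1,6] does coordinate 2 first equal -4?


4

t=0: X=(5, -3, 2, 1), d=6 → +e4, X_1=(5, -3, 2, 2)
t=1: X=(5, -3, 2, 2), d=7 → -e4, X_2=(5, -3, 2, 1)
t=2: X=(5, -3, 2, 1), d=0 → +e1, X_3=(6, -3, 2, 1)
t=3: X=(6, -3, 2, 1), d=3 → -e2, X_4=(6, -4, 2, 1)
t=4: X=(6, -4, 2, 1), d=1 → -e1, X_5=(5, -4, 2, 1)
t=5: X=(5, -4, 2, 1), d=7 → -e4, X_6=(5, -4, 2, 0)


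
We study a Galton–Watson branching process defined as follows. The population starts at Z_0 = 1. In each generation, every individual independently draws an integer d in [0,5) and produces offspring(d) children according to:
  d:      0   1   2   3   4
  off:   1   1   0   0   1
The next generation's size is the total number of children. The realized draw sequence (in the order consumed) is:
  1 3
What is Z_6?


0

gen 0: Z_0=1, draws=[1], offspring=[1], Z_1=1
gen 1: Z_1=1, draws=[3], offspring=[0], Z_2=0
gen 2: Z_2=0, draws=[], offspring=[], Z_3=0
gen 3: Z_3=0, draws=[], offspring=[], Z_4=0
gen 4: Z_4=0, draws=[], offspring=[], Z_5=0
gen 5: Z_5=0, draws=[], offspring=[], Z_6=0


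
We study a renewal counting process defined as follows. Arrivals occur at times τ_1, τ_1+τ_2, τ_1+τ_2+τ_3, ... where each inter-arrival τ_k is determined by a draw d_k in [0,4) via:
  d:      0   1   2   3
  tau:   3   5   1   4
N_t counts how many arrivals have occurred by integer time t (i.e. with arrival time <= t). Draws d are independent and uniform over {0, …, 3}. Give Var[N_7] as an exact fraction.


187396007/268435456

Inter-arrival values over d=0..3: [3, 5, 1, 4]
Each d has probability 1/4, so the pmf of τ is: f(1) = 1/4, f(3) = 1/4, f(4) = 1/4, f(5) = 1/4
Let p_n(j) = P(N_n = j), with p_0 = [1]. Condition on τ_1: p_n(0) = P(τ > n), and for j >= 1, p_n(j) = Σ_{k<=n} f(k)·p_{n−k}(j−1)
p_1 = [3/4, 1/4]  (j = 0..1)
p_2 = [3/4, 3/16, 1/16]  (j = 0..2)
p_3 = [1/2, 7/16, 3/64, 1/64]  (j = 0..3)
p_4 = [1/4, 9/16, 11/64, 3/256, 1/256]  (j = 0..4)
p_5 = [0, 11/16, 1/4, 15/256, 3/1024, 1/1024]  (j = 0..5)
p_6 = [0, 1/2, 25/64, 23/256, 19/1024, 3/4096, 1/4096]  (j = 0..6)
p_7 = [0, 3/8, 27/64, 43/256, 15/512, 23/4096, 3/16384, 1/16384]  (j = 0..7)
E[N_7] = Σ j·p_7(j) = 30629/16384;  E[N_7²] = Σ j²·p_7(j) = 68697/16384
Var[N_7] = 68697/16384 − (30629/16384)² = 187396007/268435456


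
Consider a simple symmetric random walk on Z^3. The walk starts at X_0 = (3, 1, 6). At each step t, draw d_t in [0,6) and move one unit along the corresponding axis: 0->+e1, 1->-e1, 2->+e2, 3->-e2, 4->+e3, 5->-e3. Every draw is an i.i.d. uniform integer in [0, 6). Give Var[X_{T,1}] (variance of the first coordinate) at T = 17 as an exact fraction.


17/3

Outcome values over d=0..5: [1, -1, 0, 0, 0, 0]
Σy = 0, Σy² = 2, M = 6
μ = 0/6 = 0,  σ² = 2/6 − (0)² = 1/3
Independent increments: Var[X_17] = 17·σ² = 17·(1/3) = 17/3


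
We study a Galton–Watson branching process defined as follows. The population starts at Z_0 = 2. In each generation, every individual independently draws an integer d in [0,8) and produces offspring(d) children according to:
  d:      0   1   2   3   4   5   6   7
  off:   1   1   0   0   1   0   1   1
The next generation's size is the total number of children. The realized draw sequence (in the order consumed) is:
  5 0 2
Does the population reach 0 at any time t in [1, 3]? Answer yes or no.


yes

gen 0: Z_0=2, draws=[5, 0], offspring=[0, 1], Z_1=1
gen 1: Z_1=1, draws=[2], offspring=[0], Z_2=0
gen 2: Z_2=0, draws=[], offspring=[], Z_3=0


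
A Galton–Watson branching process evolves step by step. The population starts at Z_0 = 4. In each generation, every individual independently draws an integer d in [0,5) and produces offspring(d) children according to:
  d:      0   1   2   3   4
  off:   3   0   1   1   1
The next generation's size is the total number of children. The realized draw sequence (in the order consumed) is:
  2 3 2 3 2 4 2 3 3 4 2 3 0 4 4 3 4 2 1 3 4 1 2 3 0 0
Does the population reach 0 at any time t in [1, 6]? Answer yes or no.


no

gen 0: Z_0=4, draws=[2, 3, 2, 3], offspring=[1, 1, 1, 1], Z_1=4
gen 1: Z_1=4, draws=[2, 4, 2, 3], offspring=[1, 1, 1, 1], Z_2=4
gen 2: Z_2=4, draws=[3, 4, 2, 3], offspring=[1, 1, 1, 1], Z_3=4
gen 3: Z_3=4, draws=[0, 4, 4, 3], offspring=[3, 1, 1, 1], Z_4=6
gen 4: Z_4=6, draws=[4, 2, 1, 3, 4, 1], offspring=[1, 1, 0, 1, 1, 0], Z_5=4
gen 5: Z_5=4, draws=[2, 3, 0, 0], offspring=[1, 1, 3, 3], Z_6=8


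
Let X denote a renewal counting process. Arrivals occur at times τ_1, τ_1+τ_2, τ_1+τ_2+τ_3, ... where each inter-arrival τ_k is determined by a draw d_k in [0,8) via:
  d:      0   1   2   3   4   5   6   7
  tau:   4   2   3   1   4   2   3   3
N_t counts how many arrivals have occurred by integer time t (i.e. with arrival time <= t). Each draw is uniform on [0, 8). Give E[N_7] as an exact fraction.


Inter-arrival values over d=0..7: [4, 2, 3, 1, 4, 2, 3, 3]
Each d has probability 1/8, so the pmf of τ is: f(1) = 1/8, f(2) = 1/4, f(3) = 3/8, f(4) = 1/4
Renewal equation for m(n) = E[N_n]: condition on τ_1 = k (if k <= n, one arrival plus a fresh copy on the remaining n−k steps): m(n) = F(n) + Σ_{k<=n} f(k)·m(n−k), where F(n) = P(τ <= n) and m(0) = 0
m(1) = F(1) = 1/8
m(2) = F(2) + f(1)·m(1) = 3/8 + 1/8·1/8 = 25/64
m(3) = F(3) + f(1)·m(2) + f(2)·m(1) = 3/4 + 1/8·25/64 + 1/4·1/8 = 425/512
m(4) = F(4) + f(1)·m(3) + f(2)·m(2) + f(3)·m(1) = 1 + 1/8·425/512 + 1/4·25/64 + 3/8·1/8 = 5113/4096
m(5) = F(5) + f(1)·m(4) + f(2)·m(3) + f(3)·m(2) + f(4)·m(1) = 1 + 1/8·5113/4096 + 1/4·425/512 + 3/8·25/64 + 1/4·1/8 = 50505/32768
m(6) = F(6) + f(1)·m(5) + f(2)·m(4) + f(3)·m(3) + f(4)·m(2) = 1 + 1/8·50505/32768 + 1/4·5113/4096 + 3/8·425/512 + 1/4·25/64 = 501657/262144
m(7) = F(7) + f(1)·m(6) + f(2)·m(5) + f(3)·m(4) + f(4)·m(3) = 1 + 1/8·501657/262144 + 1/4·50505/32768 + 3/8·5113/4096 + 1/4·425/512 = 4823785/2097152
E[N_7] = m(7) = 4823785/2097152

4823785/2097152


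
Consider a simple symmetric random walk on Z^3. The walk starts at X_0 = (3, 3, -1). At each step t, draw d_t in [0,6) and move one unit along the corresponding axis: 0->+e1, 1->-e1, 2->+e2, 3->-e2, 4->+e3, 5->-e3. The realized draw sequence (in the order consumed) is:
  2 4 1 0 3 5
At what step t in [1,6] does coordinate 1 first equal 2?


t=0: X=(3, 3, -1), d=2 → +e2, X_1=(3, 4, -1)
t=1: X=(3, 4, -1), d=4 → +e3, X_2=(3, 4, 0)
t=2: X=(3, 4, 0), d=1 → -e1, X_3=(2, 4, 0)
t=3: X=(2, 4, 0), d=0 → +e1, X_4=(3, 4, 0)
t=4: X=(3, 4, 0), d=3 → -e2, X_5=(3, 3, 0)
t=5: X=(3, 3, 0), d=5 → -e3, X_6=(3, 3, -1)

3


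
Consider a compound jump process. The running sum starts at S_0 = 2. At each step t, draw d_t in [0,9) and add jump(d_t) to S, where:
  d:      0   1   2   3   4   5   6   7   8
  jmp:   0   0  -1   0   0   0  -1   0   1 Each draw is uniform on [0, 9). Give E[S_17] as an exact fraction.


Outcome values over d=0..8: [0, 0, -1, 0, 0, 0, -1, 0, 1]
Σy = -1, Σy² = 3, M = 9
μ = -1/9 = -1/9,  σ² = 3/9 − (-1/9)² = 26/81
E[S_17] = 2 + 17·(-1/9) = 1/9

1/9


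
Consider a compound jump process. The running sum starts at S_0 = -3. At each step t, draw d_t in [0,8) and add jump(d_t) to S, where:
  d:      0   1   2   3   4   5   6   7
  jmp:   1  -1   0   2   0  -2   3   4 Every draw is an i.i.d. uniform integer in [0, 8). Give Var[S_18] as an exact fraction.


Outcome values over d=0..7: [1, -1, 0, 2, 0, -2, 3, 4]
Σy = 7, Σy² = 35, M = 8
μ = 7/8 = 7/8,  σ² = 35/8 − (7/8)² = 231/64
Independent increments: Var[S_18] = 18·σ² = 18·(231/64) = 2079/32

2079/32


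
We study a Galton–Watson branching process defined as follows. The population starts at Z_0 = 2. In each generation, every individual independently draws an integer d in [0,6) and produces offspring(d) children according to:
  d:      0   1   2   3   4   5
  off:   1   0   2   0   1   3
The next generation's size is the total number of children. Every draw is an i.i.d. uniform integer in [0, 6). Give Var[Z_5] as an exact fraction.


889020671/30233088

Outcome values over d=0..5: [1, 0, 2, 0, 1, 3]
Σy = 7, Σy² = 15, M = 6
μ = 7/6 = 7/6,  σ² = 15/6 − (7/6)² = 41/36
V_0 = 0, E_0 = 2
V_1 = 41/36·E_0 + (7/6)²·V_0 = 41/18;  E_1 = 7/3
V_2 = 41/36·E_1 + (7/6)²·V_1 = 3731/648;  E_2 = 49/18
V_3 = 41/36·E_2 + (7/6)²·V_2 = 255143/23328;  E_3 = 343/108
V_4 = 41/36·E_3 + (7/6)²·V_3 = 15539615/839808;  E_4 = 2401/648
V_5 = 41/36·E_4 + (7/6)²·V_4 = 889020671/30233088;  E_5 = 16807/3888


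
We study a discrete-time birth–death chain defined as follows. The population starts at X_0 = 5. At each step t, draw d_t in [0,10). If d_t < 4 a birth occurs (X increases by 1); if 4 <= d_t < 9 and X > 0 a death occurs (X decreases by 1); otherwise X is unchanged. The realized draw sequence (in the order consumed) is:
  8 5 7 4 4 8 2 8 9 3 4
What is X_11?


0

t=0: X=5, d=8 → death, X_1=4
t=1: X=4, d=5 → death, X_2=3
t=2: X=3, d=7 → death, X_3=2
t=3: X=2, d=4 → death, X_4=1
t=4: X=1, d=4 → death, X_5=0
t=5: X=0, d=8 → hold, X_6=0
t=6: X=0, d=2 → birth, X_7=1
t=7: X=1, d=8 → death, X_8=0
t=8: X=0, d=9 → hold, X_9=0
t=9: X=0, d=3 → birth, X_10=1
t=10: X=1, d=4 → death, X_11=0


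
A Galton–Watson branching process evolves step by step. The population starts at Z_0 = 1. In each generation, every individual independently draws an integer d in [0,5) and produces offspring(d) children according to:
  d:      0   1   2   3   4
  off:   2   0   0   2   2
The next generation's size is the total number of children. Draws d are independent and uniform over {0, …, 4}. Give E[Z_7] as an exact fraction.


279936/78125

Outcome values over d=0..4: [2, 0, 0, 2, 2]
Σy = 6, Σy² = 12, M = 5
μ = 6/5 = 6/5,  σ² = 12/5 − (6/5)² = 24/25
E[Z_0] = 1
E[Z_1] = 6/5·E[Z_0] = 6/5
E[Z_2] = 6/5·E[Z_1] = 36/25
E[Z_3] = 6/5·E[Z_2] = 216/125
E[Z_4] = 6/5·E[Z_3] = 1296/625
E[Z_5] = 6/5·E[Z_4] = 7776/3125
E[Z_6] = 6/5·E[Z_5] = 46656/15625
E[Z_7] = 6/5·E[Z_6] = 279936/78125


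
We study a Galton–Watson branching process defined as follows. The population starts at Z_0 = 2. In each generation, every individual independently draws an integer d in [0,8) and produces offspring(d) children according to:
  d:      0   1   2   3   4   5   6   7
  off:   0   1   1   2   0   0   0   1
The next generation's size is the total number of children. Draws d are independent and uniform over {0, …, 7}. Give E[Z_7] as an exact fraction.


78125/1048576

Outcome values over d=0..7: [0, 1, 1, 2, 0, 0, 0, 1]
Σy = 5, Σy² = 7, M = 8
μ = 5/8 = 5/8,  σ² = 7/8 − (5/8)² = 31/64
E[Z_0] = 2
E[Z_1] = 5/8·E[Z_0] = 5/4
E[Z_2] = 5/8·E[Z_1] = 25/32
E[Z_3] = 5/8·E[Z_2] = 125/256
E[Z_4] = 5/8·E[Z_3] = 625/2048
E[Z_5] = 5/8·E[Z_4] = 3125/16384
E[Z_6] = 5/8·E[Z_5] = 15625/131072
E[Z_7] = 5/8·E[Z_6] = 78125/1048576


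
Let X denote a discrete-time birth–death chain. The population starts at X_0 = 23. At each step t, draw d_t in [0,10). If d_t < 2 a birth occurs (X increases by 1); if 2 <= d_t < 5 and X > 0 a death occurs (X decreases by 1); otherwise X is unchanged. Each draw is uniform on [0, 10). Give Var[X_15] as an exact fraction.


147/20

X can drop by at most 1 per step and X_0 = 23 > T = 15, so X_t >= 23 − t >= 8 > 0 for every t <= 15: the floor at 0 (the 'and X > 0' condition) never binds. Hence X_15 = X_0 + Σ_{t<15} Y_t with i.i.d. increments Y_t = y(d_t) ∈ {+1, −1, 0}.
Outcome values over d=0..9: [1, 1, -1, -1, -1, 0, 0, 0, 0, 0]
Σy = -1, Σy² = 5, M = 10
μ = -1/10 = -1/10,  σ² = 5/10 − (-1/10)² = 49/100
Independent increments: Var[X_15] = 15·σ² = 15·(49/100) = 147/20


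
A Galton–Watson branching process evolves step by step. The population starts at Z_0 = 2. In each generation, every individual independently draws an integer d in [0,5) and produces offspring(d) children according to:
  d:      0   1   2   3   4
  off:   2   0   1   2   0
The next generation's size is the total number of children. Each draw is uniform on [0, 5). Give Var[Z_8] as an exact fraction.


Outcome values over d=0..4: [2, 0, 1, 2, 0]
Σy = 5, Σy² = 9, M = 5
μ = 5/5 = 1,  σ² = 9/5 − (1)² = 4/5
V_0 = 0, E_0 = 2
V_1 = 4/5·E_0 + (1)²·V_0 = 8/5;  E_1 = 2
V_2 = 4/5·E_1 + (1)²·V_1 = 16/5;  E_2 = 2
V_3 = 4/5·E_2 + (1)²·V_2 = 24/5;  E_3 = 2
V_4 = 4/5·E_3 + (1)²·V_3 = 32/5;  E_4 = 2
V_5 = 4/5·E_4 + (1)²·V_4 = 8;  E_5 = 2
V_6 = 4/5·E_5 + (1)²·V_5 = 48/5;  E_6 = 2
V_7 = 4/5·E_6 + (1)²·V_6 = 56/5;  E_7 = 2
V_8 = 4/5·E_7 + (1)²·V_7 = 64/5;  E_8 = 2

64/5


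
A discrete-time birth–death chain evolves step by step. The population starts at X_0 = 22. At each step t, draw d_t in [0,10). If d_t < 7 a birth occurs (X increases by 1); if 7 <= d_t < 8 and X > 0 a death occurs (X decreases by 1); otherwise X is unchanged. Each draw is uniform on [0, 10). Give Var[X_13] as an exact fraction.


X can drop by at most 1 per step and X_0 = 22 > T = 13, so X_t >= 22 − t >= 9 > 0 for every t <= 13: the floor at 0 (the 'and X > 0' condition) never binds. Hence X_13 = X_0 + Σ_{t<13} Y_t with i.i.d. increments Y_t = y(d_t) ∈ {+1, −1, 0}.
Outcome values over d=0..9: [1, 1, 1, 1, 1, 1, 1, -1, 0, 0]
Σy = 6, Σy² = 8, M = 10
μ = 6/10 = 3/5,  σ² = 8/10 − (3/5)² = 11/25
Independent increments: Var[X_13] = 13·σ² = 13·(11/25) = 143/25

143/25


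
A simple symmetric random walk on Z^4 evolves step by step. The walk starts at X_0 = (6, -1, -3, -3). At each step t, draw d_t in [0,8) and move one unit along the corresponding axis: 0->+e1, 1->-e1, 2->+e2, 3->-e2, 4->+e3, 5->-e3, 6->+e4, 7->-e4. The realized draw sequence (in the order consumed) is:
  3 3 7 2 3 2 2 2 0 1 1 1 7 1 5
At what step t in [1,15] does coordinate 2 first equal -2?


1

t=0: X=(6, -1, -3, -3), d=3 → -e2, X_1=(6, -2, -3, -3)
t=1: X=(6, -2, -3, -3), d=3 → -e2, X_2=(6, -3, -3, -3)
t=2: X=(6, -3, -3, -3), d=7 → -e4, X_3=(6, -3, -3, -4)
t=3: X=(6, -3, -3, -4), d=2 → +e2, X_4=(6, -2, -3, -4)
t=4: X=(6, -2, -3, -4), d=3 → -e2, X_5=(6, -3, -3, -4)
t=5: X=(6, -3, -3, -4), d=2 → +e2, X_6=(6, -2, -3, -4)
t=6: X=(6, -2, -3, -4), d=2 → +e2, X_7=(6, -1, -3, -4)
t=7: X=(6, -1, -3, -4), d=2 → +e2, X_8=(6, 0, -3, -4)
t=8: X=(6, 0, -3, -4), d=0 → +e1, X_9=(7, 0, -3, -4)
t=9: X=(7, 0, -3, -4), d=1 → -e1, X_10=(6, 0, -3, -4)
t=10: X=(6, 0, -3, -4), d=1 → -e1, X_11=(5, 0, -3, -4)
t=11: X=(5, 0, -3, -4), d=1 → -e1, X_12=(4, 0, -3, -4)
t=12: X=(4, 0, -3, -4), d=7 → -e4, X_13=(4, 0, -3, -5)
t=13: X=(4, 0, -3, -5), d=1 → -e1, X_14=(3, 0, -3, -5)
t=14: X=(3, 0, -3, -5), d=5 → -e3, X_15=(3, 0, -4, -5)


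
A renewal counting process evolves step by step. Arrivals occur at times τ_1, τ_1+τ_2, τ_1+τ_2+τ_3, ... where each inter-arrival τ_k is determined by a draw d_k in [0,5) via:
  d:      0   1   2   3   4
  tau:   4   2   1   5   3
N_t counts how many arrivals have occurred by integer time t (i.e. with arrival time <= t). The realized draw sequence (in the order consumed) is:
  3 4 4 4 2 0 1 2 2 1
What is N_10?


draw d_1=3: τ_1=5, arrival time A_1=5
draw d_2=4: τ_2=3, arrival time A_2=8
draw d_3=4: τ_3=3, arrival time A_3=11
draw d_4=4: τ_4=3, arrival time A_4=14
draw d_5=2: τ_5=1, arrival time A_5=15
draw d_6=0: τ_6=4, arrival time A_6=19
draw d_7=1: τ_7=2, arrival time A_7=21
draw d_8=2: τ_8=1, arrival time A_8=22
draw d_9=2: τ_9=1, arrival time A_9=23
draw d_10=1: τ_10=2, arrival time A_10=25
N_t over t=0..10: 0:0 1:0 2:0 3:0 4:0 5:1 6:1 7:1 8:2 9:2 10:2

2


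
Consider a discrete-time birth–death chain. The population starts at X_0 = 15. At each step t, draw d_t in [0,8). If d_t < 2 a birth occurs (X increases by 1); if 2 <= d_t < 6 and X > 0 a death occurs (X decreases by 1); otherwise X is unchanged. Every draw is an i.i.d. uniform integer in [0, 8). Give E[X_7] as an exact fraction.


53/4

X can drop by at most 1 per step and X_0 = 15 > T = 7, so X_t >= 15 − t >= 8 > 0 for every t <= 7: the floor at 0 (the 'and X > 0' condition) never binds. Hence X_7 = X_0 + Σ_{t<7} Y_t with i.i.d. increments Y_t = y(d_t) ∈ {+1, −1, 0}.
Outcome values over d=0..7: [1, 1, -1, -1, -1, -1, 0, 0]
Σy = -2, Σy² = 6, M = 8
μ = -2/8 = -1/4,  σ² = 6/8 − (-1/4)² = 11/16
E[X_7] = 15 + 7·(-1/4) = 53/4


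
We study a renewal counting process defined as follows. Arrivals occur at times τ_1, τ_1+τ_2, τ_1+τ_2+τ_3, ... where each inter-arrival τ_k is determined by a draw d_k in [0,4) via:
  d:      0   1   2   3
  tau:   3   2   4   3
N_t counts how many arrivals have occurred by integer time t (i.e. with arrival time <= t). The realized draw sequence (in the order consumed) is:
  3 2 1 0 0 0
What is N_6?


1

draw d_1=3: τ_1=3, arrival time A_1=3
draw d_2=2: τ_2=4, arrival time A_2=7
draw d_3=1: τ_3=2, arrival time A_3=9
draw d_4=0: τ_4=3, arrival time A_4=12
draw d_5=0: τ_5=3, arrival time A_5=15
draw d_6=0: τ_6=3, arrival time A_6=18
N_t over t=0..6: 0:0 1:0 2:0 3:1 4:1 5:1 6:1


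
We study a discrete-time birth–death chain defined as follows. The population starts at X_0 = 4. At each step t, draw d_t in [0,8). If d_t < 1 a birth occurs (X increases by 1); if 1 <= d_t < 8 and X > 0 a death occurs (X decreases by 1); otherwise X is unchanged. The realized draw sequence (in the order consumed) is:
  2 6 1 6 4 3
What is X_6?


t=0: X=4, d=2 → death, X_1=3
t=1: X=3, d=6 → death, X_2=2
t=2: X=2, d=1 → death, X_3=1
t=3: X=1, d=6 → death, X_4=0
t=4: X=0, d=4 → hold, X_5=0
t=5: X=0, d=3 → hold, X_6=0

0


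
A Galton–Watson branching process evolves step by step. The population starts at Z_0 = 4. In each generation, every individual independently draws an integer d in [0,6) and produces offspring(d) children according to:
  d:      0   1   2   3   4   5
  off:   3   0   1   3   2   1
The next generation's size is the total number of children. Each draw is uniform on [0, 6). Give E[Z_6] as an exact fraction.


62500/729

Outcome values over d=0..5: [3, 0, 1, 3, 2, 1]
Σy = 10, Σy² = 24, M = 6
μ = 10/6 = 5/3,  σ² = 24/6 − (5/3)² = 11/9
E[Z_0] = 4
E[Z_1] = 5/3·E[Z_0] = 20/3
E[Z_2] = 5/3·E[Z_1] = 100/9
E[Z_3] = 5/3·E[Z_2] = 500/27
E[Z_4] = 5/3·E[Z_3] = 2500/81
E[Z_5] = 5/3·E[Z_4] = 12500/243
E[Z_6] = 5/3·E[Z_5] = 62500/729


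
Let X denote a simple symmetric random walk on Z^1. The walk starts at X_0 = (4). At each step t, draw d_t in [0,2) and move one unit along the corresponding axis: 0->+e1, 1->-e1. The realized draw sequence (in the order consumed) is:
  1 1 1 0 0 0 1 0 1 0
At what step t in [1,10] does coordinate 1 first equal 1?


t=0: X=(4), d=1 → -e1, X_1=(3)
t=1: X=(3), d=1 → -e1, X_2=(2)
t=2: X=(2), d=1 → -e1, X_3=(1)
t=3: X=(1), d=0 → +e1, X_4=(2)
t=4: X=(2), d=0 → +e1, X_5=(3)
t=5: X=(3), d=0 → +e1, X_6=(4)
t=6: X=(4), d=1 → -e1, X_7=(3)
t=7: X=(3), d=0 → +e1, X_8=(4)
t=8: X=(4), d=1 → -e1, X_9=(3)
t=9: X=(3), d=0 → +e1, X_10=(4)

3


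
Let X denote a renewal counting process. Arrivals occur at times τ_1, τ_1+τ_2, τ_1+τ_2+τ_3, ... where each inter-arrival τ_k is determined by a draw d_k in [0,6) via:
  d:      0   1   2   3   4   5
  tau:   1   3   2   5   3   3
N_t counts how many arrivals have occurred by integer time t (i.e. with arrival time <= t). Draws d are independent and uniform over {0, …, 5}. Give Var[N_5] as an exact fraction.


25023647/60466176

Inter-arrival values over d=0..5: [1, 3, 2, 5, 3, 3]
Each d has probability 1/6, so the pmf of τ is: f(1) = 1/6, f(2) = 1/6, f(3) = 1/2, f(5) = 1/6
Let p_n(j) = P(N_n = j), with p_0 = [1]. Condition on τ_1: p_n(0) = P(τ > n), and for j >= 1, p_n(j) = Σ_{k<=n} f(k)·p_{n−k}(j−1)
p_1 = [5/6, 1/6]  (j = 0..1)
p_2 = [2/3, 11/36, 1/36]  (j = 0..2)
p_3 = [1/6, 3/4, 17/216, 1/216]  (j = 0..3)
p_4 = [1/6, 5/9, 7/27, 23/1296, 1/1296]  (j = 0..4)
p_5 = [0, 5/9, 10/27, 91/1296, 29/7776, 1/7776]  (j = 0..5)
E[N_5] = Σ j·p_5(j) = 11839/7776;  E[N_5²] = Σ j²·p_5(j) = 7081/2592
Var[N_5] = 7081/2592 − (11839/7776)² = 25023647/60466176


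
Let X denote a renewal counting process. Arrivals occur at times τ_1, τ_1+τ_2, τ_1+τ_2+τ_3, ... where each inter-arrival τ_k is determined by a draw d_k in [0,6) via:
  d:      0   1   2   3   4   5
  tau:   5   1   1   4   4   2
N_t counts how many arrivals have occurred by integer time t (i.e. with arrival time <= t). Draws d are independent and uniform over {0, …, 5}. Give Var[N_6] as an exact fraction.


26867903/34012224

Inter-arrival values over d=0..5: [5, 1, 1, 4, 4, 2]
Each d has probability 1/6, so the pmf of τ is: f(1) = 1/3, f(2) = 1/6, f(4) = 1/3, f(5) = 1/6
Let p_n(j) = P(N_n = j), with p_0 = [1]. Condition on τ_1: p_n(0) = P(τ > n), and for j >= 1, p_n(j) = Σ_{k<=n} f(k)·p_{n−k}(j−1)
p_1 = [2/3, 1/3]  (j = 0..1)
p_2 = [1/2, 7/18, 1/9]  (j = 0..2)
p_3 = [1/2, 5/18, 5/27, 1/27]  (j = 0..3)
p_4 = [1/6, 7/12, 17/108, 13/162, 1/81]  (j = 0..4)
p_5 = [0, 19/36, 19/54, 1/12, 8/243, 1/243]  (j = 0..5)
p_6 = [0, 11/36, 11/24, 13/72, 10/243, 19/1458, 1/729]  (j = 0..6)
E[N_6] = Σ j·p_6(j) = 11675/5832;  E[N_6²] = Σ j²·p_6(j) = 27979/5832
Var[N_6] = 27979/5832 − (11675/5832)² = 26867903/34012224


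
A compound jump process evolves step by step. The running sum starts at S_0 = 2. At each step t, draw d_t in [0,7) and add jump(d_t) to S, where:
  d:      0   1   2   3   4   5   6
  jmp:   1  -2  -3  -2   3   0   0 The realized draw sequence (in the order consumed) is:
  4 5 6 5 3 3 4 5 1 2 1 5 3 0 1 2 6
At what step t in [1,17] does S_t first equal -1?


t=0: S=2, d=4, jump=3, S_1=5
t=1: S=5, d=5, jump=0, S_2=5
t=2: S=5, d=6, jump=0, S_3=5
t=3: S=5, d=5, jump=0, S_4=5
t=4: S=5, d=3, jump=-2, S_5=3
t=5: S=3, d=3, jump=-2, S_6=1
t=6: S=1, d=4, jump=3, S_7=4
t=7: S=4, d=5, jump=0, S_8=4
t=8: S=4, d=1, jump=-2, S_9=2
t=9: S=2, d=2, jump=-3, S_10=-1
t=10: S=-1, d=1, jump=-2, S_11=-3
t=11: S=-3, d=5, jump=0, S_12=-3
t=12: S=-3, d=3, jump=-2, S_13=-5
t=13: S=-5, d=0, jump=1, S_14=-4
t=14: S=-4, d=1, jump=-2, S_15=-6
t=15: S=-6, d=2, jump=-3, S_16=-9
t=16: S=-9, d=6, jump=0, S_17=-9

10


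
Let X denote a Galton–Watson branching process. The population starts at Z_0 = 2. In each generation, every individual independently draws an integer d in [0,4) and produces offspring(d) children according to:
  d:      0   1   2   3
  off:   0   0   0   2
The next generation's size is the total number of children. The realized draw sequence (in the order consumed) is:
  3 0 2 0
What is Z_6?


0

gen 0: Z_0=2, draws=[3, 0], offspring=[2, 0], Z_1=2
gen 1: Z_1=2, draws=[2, 0], offspring=[0, 0], Z_2=0
gen 2: Z_2=0, draws=[], offspring=[], Z_3=0
gen 3: Z_3=0, draws=[], offspring=[], Z_4=0
gen 4: Z_4=0, draws=[], offspring=[], Z_5=0
gen 5: Z_5=0, draws=[], offspring=[], Z_6=0


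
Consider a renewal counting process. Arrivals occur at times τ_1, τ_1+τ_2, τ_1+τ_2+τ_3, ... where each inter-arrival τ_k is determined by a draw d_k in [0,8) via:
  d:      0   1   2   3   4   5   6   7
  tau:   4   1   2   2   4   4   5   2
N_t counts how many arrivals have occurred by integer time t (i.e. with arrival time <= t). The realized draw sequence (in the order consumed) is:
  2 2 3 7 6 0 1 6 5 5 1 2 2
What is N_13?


5

draw d_1=2: τ_1=2, arrival time A_1=2
draw d_2=2: τ_2=2, arrival time A_2=4
draw d_3=3: τ_3=2, arrival time A_3=6
draw d_4=7: τ_4=2, arrival time A_4=8
draw d_5=6: τ_5=5, arrival time A_5=13
draw d_6=0: τ_6=4, arrival time A_6=17
draw d_7=1: τ_7=1, arrival time A_7=18
draw d_8=6: τ_8=5, arrival time A_8=23
draw d_9=5: τ_9=4, arrival time A_9=27
draw d_10=5: τ_10=4, arrival time A_10=31
draw d_11=1: τ_11=1, arrival time A_11=32
draw d_12=2: τ_12=2, arrival time A_12=34
draw d_13=2: τ_13=2, arrival time A_13=36
N_t over t=0..13: 0:0 1:0 2:1 3:1 4:2 5:2 6:3 7:3 8:4 9:4 10:4 11:4 12:4 13:5


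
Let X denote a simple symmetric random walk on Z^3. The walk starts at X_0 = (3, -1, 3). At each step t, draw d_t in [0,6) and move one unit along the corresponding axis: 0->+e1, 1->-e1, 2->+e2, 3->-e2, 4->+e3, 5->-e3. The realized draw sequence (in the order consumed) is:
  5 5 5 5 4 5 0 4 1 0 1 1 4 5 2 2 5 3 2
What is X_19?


(2, 1, -1)

t=0: X=(3, -1, 3), d=5 → -e3, X_1=(3, -1, 2)
t=1: X=(3, -1, 2), d=5 → -e3, X_2=(3, -1, 1)
t=2: X=(3, -1, 1), d=5 → -e3, X_3=(3, -1, 0)
t=3: X=(3, -1, 0), d=5 → -e3, X_4=(3, -1, -1)
t=4: X=(3, -1, -1), d=4 → +e3, X_5=(3, -1, 0)
t=5: X=(3, -1, 0), d=5 → -e3, X_6=(3, -1, -1)
t=6: X=(3, -1, -1), d=0 → +e1, X_7=(4, -1, -1)
t=7: X=(4, -1, -1), d=4 → +e3, X_8=(4, -1, 0)
t=8: X=(4, -1, 0), d=1 → -e1, X_9=(3, -1, 0)
t=9: X=(3, -1, 0), d=0 → +e1, X_10=(4, -1, 0)
t=10: X=(4, -1, 0), d=1 → -e1, X_11=(3, -1, 0)
t=11: X=(3, -1, 0), d=1 → -e1, X_12=(2, -1, 0)
t=12: X=(2, -1, 0), d=4 → +e3, X_13=(2, -1, 1)
t=13: X=(2, -1, 1), d=5 → -e3, X_14=(2, -1, 0)
t=14: X=(2, -1, 0), d=2 → +e2, X_15=(2, 0, 0)
t=15: X=(2, 0, 0), d=2 → +e2, X_16=(2, 1, 0)
t=16: X=(2, 1, 0), d=5 → -e3, X_17=(2, 1, -1)
t=17: X=(2, 1, -1), d=3 → -e2, X_18=(2, 0, -1)
t=18: X=(2, 0, -1), d=2 → +e2, X_19=(2, 1, -1)


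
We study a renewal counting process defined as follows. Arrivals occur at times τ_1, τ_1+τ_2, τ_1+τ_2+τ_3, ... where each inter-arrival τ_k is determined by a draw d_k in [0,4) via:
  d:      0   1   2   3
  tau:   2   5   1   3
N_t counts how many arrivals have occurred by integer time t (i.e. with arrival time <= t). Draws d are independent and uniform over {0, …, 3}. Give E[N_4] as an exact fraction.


305/256

Inter-arrival values over d=0..3: [2, 5, 1, 3]
Each d has probability 1/4, so the pmf of τ is: f(1) = 1/4, f(2) = 1/4, f(3) = 1/4, f(5) = 1/4
Renewal equation for m(n) = E[N_n]: condition on τ_1 = k (if k <= n, one arrival plus a fresh copy on the remaining n−k steps): m(n) = F(n) + Σ_{k<=n} f(k)·m(n−k), where F(n) = P(τ <= n) and m(0) = 0
m(1) = F(1) = 1/4
m(2) = F(2) + f(1)·m(1) = 1/2 + 1/4·1/4 = 9/16
m(3) = F(3) + f(1)·m(2) + f(2)·m(1) = 3/4 + 1/4·9/16 + 1/4·1/4 = 61/64
m(4) = F(4) + f(1)·m(3) + f(2)·m(2) + f(3)·m(1) = 3/4 + 1/4·61/64 + 1/4·9/16 + 1/4·1/4 = 305/256
E[N_4] = m(4) = 305/256


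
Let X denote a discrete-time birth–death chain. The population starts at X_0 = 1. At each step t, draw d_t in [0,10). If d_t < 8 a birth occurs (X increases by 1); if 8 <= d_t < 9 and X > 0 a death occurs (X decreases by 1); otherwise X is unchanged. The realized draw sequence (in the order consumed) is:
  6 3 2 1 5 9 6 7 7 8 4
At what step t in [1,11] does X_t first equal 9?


t=0: X=1, d=6 → birth, X_1=2
t=1: X=2, d=3 → birth, X_2=3
t=2: X=3, d=2 → birth, X_3=4
t=3: X=4, d=1 → birth, X_4=5
t=4: X=5, d=5 → birth, X_5=6
t=5: X=6, d=9 → hold, X_6=6
t=6: X=6, d=6 → birth, X_7=7
t=7: X=7, d=7 → birth, X_8=8
t=8: X=8, d=7 → birth, X_9=9
t=9: X=9, d=8 → death, X_10=8
t=10: X=8, d=4 → birth, X_11=9

9


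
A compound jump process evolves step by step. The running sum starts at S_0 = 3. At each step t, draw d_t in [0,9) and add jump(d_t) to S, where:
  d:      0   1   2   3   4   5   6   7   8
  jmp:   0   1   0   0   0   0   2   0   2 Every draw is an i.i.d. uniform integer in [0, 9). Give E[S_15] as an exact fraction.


Outcome values over d=0..8: [0, 1, 0, 0, 0, 0, 2, 0, 2]
Σy = 5, Σy² = 9, M = 9
μ = 5/9 = 5/9,  σ² = 9/9 − (5/9)² = 56/81
E[S_15] = 3 + 15·(5/9) = 34/3

34/3
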